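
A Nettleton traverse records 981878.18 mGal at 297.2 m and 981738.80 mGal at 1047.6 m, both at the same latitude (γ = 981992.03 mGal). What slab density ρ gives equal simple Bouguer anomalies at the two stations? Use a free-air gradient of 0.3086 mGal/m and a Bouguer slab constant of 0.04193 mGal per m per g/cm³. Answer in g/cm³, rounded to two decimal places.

2.93

Δg_obs = 981738.80 − 981878.18 = -139.38 mGal over Δh = 1047.6 − 297.2 = 750.4 m
Equal Bouguer anomalies ⇒ Δg_obs + (0.3086 − 0.04193ρ)·Δh = 0
0.3086 − 0.04193ρ = −Δg_obs/Δh = 0.18574
ρ = (0.3086 − 0.18574) / 0.04193 = 2.93 g/cm³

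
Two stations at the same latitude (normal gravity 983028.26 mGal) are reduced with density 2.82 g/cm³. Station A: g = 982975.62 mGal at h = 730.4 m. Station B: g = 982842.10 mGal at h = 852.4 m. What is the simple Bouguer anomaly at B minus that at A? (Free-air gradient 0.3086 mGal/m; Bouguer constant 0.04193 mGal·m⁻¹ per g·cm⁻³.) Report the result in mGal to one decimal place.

Δg_SB(A) = 982975.62 − 983028.26 + 0.3086×730.4 − 0.04193×2.82×730.4 = 86.40 mGal
Δg_SB(B) = 982842.10 − 983028.26 + 0.3086×852.4 − 0.04193×2.82×852.4 = -23.90 mGal
Difference = -23.90 − (86.40) = -110.30 mGal

-110.3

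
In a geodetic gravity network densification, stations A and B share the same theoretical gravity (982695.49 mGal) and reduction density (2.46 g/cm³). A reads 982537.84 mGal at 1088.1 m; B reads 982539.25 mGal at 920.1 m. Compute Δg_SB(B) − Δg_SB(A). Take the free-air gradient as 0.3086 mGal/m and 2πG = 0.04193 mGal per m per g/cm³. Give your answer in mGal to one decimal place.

-33.1

Δg_SB(A) = 982537.84 − 982695.49 + 0.3086×1088.1 − 0.04193×2.46×1088.1 = 65.90 mGal
Δg_SB(B) = 982539.25 − 982695.49 + 0.3086×920.1 − 0.04193×2.46×920.1 = 32.80 mGal
Difference = 32.80 − (65.90) = -33.10 mGal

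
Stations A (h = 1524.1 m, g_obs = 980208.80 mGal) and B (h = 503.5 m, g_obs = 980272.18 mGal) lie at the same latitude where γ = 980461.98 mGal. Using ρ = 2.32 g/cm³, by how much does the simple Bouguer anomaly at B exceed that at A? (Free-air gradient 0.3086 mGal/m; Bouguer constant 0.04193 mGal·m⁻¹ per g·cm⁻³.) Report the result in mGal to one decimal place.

Δg_SB(A) = 980208.80 − 980461.98 + 0.3086×1524.1 − 0.04193×2.32×1524.1 = 68.90 mGal
Δg_SB(B) = 980272.18 − 980461.98 + 0.3086×503.5 − 0.04193×2.32×503.5 = -83.40 mGal
Difference = -83.40 − (68.90) = -152.30 mGal

-152.3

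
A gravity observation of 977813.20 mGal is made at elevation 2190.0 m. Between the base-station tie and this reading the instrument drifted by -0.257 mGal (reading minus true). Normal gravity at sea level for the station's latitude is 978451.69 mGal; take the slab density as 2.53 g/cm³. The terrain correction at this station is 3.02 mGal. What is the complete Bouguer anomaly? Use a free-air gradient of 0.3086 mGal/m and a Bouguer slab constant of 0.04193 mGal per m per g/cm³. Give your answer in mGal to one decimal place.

-191.7

Drift-corrected reading = 977813.20 − (-0.257) = 977813.457 mGal
Free-air correction = 0.3086 × 2190.0 = 675.83 mGal
Free-air anomaly = 977813.457 − 978451.69 + (675.83) = 37.597 mGal
Bouguer slab correction = 0.04193 × 2.53 × 2190.0 = 232.32 mGal
Simple Bouguer anomaly = 37.597 − (232.32) = -194.723 mGal
Complete Bouguer anomaly = -194.723 + 3.02 = -191.703 mGal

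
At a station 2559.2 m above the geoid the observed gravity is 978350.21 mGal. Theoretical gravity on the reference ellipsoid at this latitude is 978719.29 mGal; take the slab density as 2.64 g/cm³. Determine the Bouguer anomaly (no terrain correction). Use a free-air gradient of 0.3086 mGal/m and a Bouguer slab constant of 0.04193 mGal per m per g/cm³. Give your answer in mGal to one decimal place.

Free-air correction = 0.3086 × 2559.2 = 789.77 mGal
Free-air anomaly = 978350.21 − 978719.29 + (789.77) = 420.69 mGal
Bouguer slab correction = 0.04193 × 2.64 × 2559.2 = 283.29 mGal
Simple Bouguer anomaly = 420.69 − (283.29) = 137.40 mGal

137.4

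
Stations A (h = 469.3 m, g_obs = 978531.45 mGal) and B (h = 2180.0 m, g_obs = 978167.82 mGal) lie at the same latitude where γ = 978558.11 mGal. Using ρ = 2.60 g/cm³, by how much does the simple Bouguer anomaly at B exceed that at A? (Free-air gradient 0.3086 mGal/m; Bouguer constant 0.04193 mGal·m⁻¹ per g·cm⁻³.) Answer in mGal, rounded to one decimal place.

-22.2

Δg_SB(A) = 978531.45 − 978558.11 + 0.3086×469.3 − 0.04193×2.60×469.3 = 67.00 mGal
Δg_SB(B) = 978167.82 − 978558.11 + 0.3086×2180.0 − 0.04193×2.60×2180.0 = 44.80 mGal
Difference = 44.80 − (67.00) = -22.20 mGal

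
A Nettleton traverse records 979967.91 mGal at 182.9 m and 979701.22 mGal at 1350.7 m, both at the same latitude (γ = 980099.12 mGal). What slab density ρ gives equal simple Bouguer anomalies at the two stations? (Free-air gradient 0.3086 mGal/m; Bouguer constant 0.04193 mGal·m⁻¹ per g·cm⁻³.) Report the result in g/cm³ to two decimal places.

1.91

Δg_obs = 979701.22 − 979967.91 = -266.69 mGal over Δh = 1350.7 − 182.9 = 1167.8 m
Equal Bouguer anomalies ⇒ Δg_obs + (0.3086 − 0.04193ρ)·Δh = 0
0.3086 − 0.04193ρ = −Δg_obs/Δh = 0.22837
ρ = (0.3086 − 0.22837) / 0.04193 = 1.91 g/cm³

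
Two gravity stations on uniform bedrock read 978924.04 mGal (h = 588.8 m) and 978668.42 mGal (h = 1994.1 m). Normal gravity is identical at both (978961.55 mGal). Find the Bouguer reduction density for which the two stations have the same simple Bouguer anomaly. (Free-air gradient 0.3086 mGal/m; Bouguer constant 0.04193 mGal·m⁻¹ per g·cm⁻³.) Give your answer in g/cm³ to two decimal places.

3.02

Δg_obs = 978668.42 − 978924.04 = -255.62 mGal over Δh = 1994.1 − 588.8 = 1405.3 m
Equal Bouguer anomalies ⇒ Δg_obs + (0.3086 − 0.04193ρ)·Δh = 0
0.3086 − 0.04193ρ = −Δg_obs/Δh = 0.18190
ρ = (0.3086 − 0.18190) / 0.04193 = 3.02 g/cm³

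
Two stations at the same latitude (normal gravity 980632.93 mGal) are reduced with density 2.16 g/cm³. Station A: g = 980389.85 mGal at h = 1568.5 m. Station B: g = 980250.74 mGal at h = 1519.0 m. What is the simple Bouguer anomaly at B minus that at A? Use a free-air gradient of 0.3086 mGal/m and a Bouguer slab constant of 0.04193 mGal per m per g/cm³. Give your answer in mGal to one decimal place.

-149.9

Δg_SB(A) = 980389.85 − 980632.93 + 0.3086×1568.5 − 0.04193×2.16×1568.5 = 98.90 mGal
Δg_SB(B) = 980250.74 − 980632.93 + 0.3086×1519.0 − 0.04193×2.16×1519.0 = -51.00 mGal
Difference = -51.00 − (98.90) = -149.90 mGal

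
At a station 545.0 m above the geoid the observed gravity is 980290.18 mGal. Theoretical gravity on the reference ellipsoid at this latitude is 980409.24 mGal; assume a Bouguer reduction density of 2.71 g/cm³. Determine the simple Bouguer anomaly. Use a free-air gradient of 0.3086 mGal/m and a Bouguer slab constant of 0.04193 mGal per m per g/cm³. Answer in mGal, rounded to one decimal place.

Free-air correction = 0.3086 × 545.0 = 168.19 mGal
Free-air anomaly = 980290.18 − 980409.24 + (168.19) = 49.13 mGal
Bouguer slab correction = 0.04193 × 2.71 × 545.0 = 61.93 mGal
Simple Bouguer anomaly = 49.13 − (61.93) = -12.80 mGal

-12.8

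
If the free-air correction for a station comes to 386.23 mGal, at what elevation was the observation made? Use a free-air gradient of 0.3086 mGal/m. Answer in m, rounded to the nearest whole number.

1252

h = 386.23 / 0.3086 = 1251.56 m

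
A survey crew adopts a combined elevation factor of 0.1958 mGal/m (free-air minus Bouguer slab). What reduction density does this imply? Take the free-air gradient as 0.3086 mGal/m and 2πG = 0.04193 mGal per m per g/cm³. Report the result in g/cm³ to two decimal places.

2.69

0.1958 = 0.3086 − 0.04193 × ρ
ρ = (0.3086 − 0.1958) / 0.04193 = 2.69 g/cm³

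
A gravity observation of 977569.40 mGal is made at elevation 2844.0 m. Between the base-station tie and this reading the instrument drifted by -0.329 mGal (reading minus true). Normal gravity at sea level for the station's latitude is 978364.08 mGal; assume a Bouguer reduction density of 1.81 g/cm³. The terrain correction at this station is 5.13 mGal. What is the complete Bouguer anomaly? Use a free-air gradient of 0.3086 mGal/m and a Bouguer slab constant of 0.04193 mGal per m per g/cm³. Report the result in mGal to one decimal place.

-127.4

Drift-corrected reading = 977569.40 − (-0.329) = 977569.729 mGal
Free-air correction = 0.3086 × 2844.0 = 877.66 mGal
Free-air anomaly = 977569.729 − 978364.08 + (877.66) = 83.309 mGal
Bouguer slab correction = 0.04193 × 1.81 × 2844.0 = 215.84 mGal
Simple Bouguer anomaly = 83.309 − (215.84) = -132.531 mGal
Complete Bouguer anomaly = -132.531 + 5.13 = -127.401 mGal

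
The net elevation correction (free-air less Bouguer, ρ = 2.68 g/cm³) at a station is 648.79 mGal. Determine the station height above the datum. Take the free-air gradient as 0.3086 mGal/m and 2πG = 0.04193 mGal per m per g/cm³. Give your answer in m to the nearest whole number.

3306

Combined gradient = 0.3086 − 0.04193 × 2.68 = 0.1962276 mGal/m
h = 648.79 / 0.1962276 = 3306.31 m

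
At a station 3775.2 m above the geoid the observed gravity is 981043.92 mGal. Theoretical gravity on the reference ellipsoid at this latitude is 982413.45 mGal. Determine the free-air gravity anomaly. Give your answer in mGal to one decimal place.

Free-air correction = 0.3086 × 3775.2 = 1165.03 mGal
Free-air anomaly = 981043.92 − 982413.45 + (1165.03) = -204.50 mGal

-204.5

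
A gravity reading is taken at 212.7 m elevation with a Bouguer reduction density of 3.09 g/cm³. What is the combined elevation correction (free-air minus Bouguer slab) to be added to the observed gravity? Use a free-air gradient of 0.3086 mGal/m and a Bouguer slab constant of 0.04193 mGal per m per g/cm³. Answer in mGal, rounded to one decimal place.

Combined gradient = 0.3086 − 0.04193 × 3.09 = 0.1790363 mGal/m
Combined elevation correction = 0.1790363 × 212.7 = 38.1 mGal

38.1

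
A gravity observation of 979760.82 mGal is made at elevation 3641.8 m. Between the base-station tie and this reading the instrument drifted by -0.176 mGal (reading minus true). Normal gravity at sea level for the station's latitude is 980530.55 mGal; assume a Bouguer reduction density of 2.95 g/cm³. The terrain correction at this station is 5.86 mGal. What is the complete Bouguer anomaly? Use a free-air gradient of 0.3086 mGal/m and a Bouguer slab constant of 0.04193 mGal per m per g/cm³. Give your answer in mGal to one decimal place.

Drift-corrected reading = 979760.82 − (-0.176) = 979760.996 mGal
Free-air correction = 0.3086 × 3641.8 = 1123.86 mGal
Free-air anomaly = 979760.996 − 980530.55 + (1123.86) = 354.306 mGal
Bouguer slab correction = 0.04193 × 2.95 × 3641.8 = 450.47 mGal
Simple Bouguer anomaly = 354.306 − (450.47) = -96.164 mGal
Complete Bouguer anomaly = -96.164 + 5.86 = -90.304 mGal

-90.3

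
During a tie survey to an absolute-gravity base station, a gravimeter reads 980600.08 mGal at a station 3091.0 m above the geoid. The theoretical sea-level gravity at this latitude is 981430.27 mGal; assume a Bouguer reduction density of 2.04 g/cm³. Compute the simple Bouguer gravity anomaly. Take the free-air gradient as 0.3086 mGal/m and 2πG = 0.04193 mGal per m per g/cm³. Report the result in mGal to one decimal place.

Free-air correction = 0.3086 × 3091.0 = 953.88 mGal
Free-air anomaly = 980600.08 − 981430.27 + (953.88) = 123.69 mGal
Bouguer slab correction = 0.04193 × 2.04 × 3091.0 = 264.40 mGal
Simple Bouguer anomaly = 123.69 − (264.40) = -140.71 mGal

-140.7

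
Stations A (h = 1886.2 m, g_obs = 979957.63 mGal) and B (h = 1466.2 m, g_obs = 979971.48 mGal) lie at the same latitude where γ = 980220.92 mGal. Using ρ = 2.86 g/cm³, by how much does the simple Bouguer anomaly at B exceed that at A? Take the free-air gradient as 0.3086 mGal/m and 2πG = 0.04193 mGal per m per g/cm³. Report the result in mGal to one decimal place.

-65.4

Δg_SB(A) = 979957.63 − 980220.92 + 0.3086×1886.2 − 0.04193×2.86×1886.2 = 92.60 mGal
Δg_SB(B) = 979971.48 − 980220.92 + 0.3086×1466.2 − 0.04193×2.86×1466.2 = 27.20 mGal
Difference = 27.20 − (92.60) = -65.40 mGal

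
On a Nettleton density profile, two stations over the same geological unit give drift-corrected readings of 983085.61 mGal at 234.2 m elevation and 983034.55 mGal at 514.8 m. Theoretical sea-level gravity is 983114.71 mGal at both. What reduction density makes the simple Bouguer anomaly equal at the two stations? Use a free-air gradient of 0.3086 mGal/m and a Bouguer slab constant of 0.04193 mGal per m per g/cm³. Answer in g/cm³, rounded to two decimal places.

3.02

Δg_obs = 983034.55 − 983085.61 = -51.06 mGal over Δh = 514.8 − 234.2 = 280.6 m
Equal Bouguer anomalies ⇒ Δg_obs + (0.3086 − 0.04193ρ)·Δh = 0
0.3086 − 0.04193ρ = −Δg_obs/Δh = 0.18197
ρ = (0.3086 − 0.18197) / 0.04193 = 3.02 g/cm³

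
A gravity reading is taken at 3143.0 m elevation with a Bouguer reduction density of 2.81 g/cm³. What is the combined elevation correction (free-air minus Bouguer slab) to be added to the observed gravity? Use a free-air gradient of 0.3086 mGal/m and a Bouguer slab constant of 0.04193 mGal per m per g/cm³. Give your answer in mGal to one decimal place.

Combined gradient = 0.3086 − 0.04193 × 2.81 = 0.1907767 mGal/m
Combined elevation correction = 0.1907767 × 3143.0 = 599.6 mGal

599.6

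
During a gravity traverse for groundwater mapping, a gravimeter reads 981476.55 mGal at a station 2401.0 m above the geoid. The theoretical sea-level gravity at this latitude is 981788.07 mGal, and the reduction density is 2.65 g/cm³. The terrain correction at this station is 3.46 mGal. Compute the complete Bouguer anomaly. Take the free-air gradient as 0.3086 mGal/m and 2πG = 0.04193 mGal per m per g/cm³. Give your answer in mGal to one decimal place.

166.1

Free-air correction = 0.3086 × 2401.0 = 740.95 mGal
Free-air anomaly = 981476.55 − 981788.07 + (740.95) = 429.43 mGal
Bouguer slab correction = 0.04193 × 2.65 × 2401.0 = 266.79 mGal
Simple Bouguer anomaly = 429.43 − (266.79) = 162.64 mGal
Complete Bouguer anomaly = 162.64 + 3.46 = 166.10 mGal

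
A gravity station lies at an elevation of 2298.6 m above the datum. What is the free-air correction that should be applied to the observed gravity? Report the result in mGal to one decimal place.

Free-air correction = 0.3086 × 2298.6 = 709.3 mGal

709.3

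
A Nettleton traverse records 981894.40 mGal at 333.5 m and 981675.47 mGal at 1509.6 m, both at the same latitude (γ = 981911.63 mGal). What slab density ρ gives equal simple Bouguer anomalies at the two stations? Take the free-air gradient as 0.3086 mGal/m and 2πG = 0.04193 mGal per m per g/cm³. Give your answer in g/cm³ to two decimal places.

2.92

Δg_obs = 981675.47 − 981894.40 = -218.93 mGal over Δh = 1509.6 − 333.5 = 1176.1 m
Equal Bouguer anomalies ⇒ Δg_obs + (0.3086 − 0.04193ρ)·Δh = 0
0.3086 − 0.04193ρ = −Δg_obs/Δh = 0.18615
ρ = (0.3086 − 0.18615) / 0.04193 = 2.92 g/cm³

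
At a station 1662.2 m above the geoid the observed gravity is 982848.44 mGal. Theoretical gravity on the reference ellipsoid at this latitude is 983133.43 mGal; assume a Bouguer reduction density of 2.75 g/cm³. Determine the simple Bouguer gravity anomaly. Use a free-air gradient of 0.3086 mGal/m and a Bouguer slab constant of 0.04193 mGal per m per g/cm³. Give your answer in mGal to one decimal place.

Free-air correction = 0.3086 × 1662.2 = 512.95 mGal
Free-air anomaly = 982848.44 − 983133.43 + (512.95) = 227.96 mGal
Bouguer slab correction = 0.04193 × 2.75 × 1662.2 = 191.66 mGal
Simple Bouguer anomaly = 227.96 − (191.66) = 36.30 mGal

36.3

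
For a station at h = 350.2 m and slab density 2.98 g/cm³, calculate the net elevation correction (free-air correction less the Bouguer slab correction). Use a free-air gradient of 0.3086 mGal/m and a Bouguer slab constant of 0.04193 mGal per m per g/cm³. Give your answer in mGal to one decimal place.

64.3

Combined gradient = 0.3086 − 0.04193 × 2.98 = 0.1836486 mGal/m
Combined elevation correction = 0.1836486 × 350.2 = 64.3 mGal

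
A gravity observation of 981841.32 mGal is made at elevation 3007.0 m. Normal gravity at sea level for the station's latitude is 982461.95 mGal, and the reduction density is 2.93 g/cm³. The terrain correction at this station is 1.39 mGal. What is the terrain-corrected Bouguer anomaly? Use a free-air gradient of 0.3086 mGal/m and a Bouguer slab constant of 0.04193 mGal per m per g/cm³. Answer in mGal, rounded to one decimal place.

Free-air correction = 0.3086 × 3007.0 = 927.96 mGal
Free-air anomaly = 981841.32 − 982461.95 + (927.96) = 307.33 mGal
Bouguer slab correction = 0.04193 × 2.93 × 3007.0 = 369.42 mGal
Simple Bouguer anomaly = 307.33 − (369.42) = -62.09 mGal
Complete Bouguer anomaly = -62.09 + 1.39 = -60.70 mGal

-60.7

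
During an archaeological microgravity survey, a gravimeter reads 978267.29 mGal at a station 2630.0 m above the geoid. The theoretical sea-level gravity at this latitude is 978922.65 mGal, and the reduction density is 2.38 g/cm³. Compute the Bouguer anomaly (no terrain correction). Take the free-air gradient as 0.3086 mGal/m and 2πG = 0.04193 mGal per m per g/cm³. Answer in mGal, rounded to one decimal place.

Free-air correction = 0.3086 × 2630.0 = 811.62 mGal
Free-air anomaly = 978267.29 − 978922.65 + (811.62) = 156.26 mGal
Bouguer slab correction = 0.04193 × 2.38 × 2630.0 = 262.46 mGal
Simple Bouguer anomaly = 156.26 − (262.46) = -106.20 mGal

-106.2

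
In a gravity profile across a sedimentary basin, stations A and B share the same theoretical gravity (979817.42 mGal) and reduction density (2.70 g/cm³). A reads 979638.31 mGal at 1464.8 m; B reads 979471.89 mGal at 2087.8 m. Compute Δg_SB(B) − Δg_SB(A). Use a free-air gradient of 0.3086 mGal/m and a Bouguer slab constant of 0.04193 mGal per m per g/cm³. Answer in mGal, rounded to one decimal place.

-44.7

Δg_SB(A) = 979638.31 − 979817.42 + 0.3086×1464.8 − 0.04193×2.70×1464.8 = 107.10 mGal
Δg_SB(B) = 979471.89 − 979817.42 + 0.3086×2087.8 − 0.04193×2.70×2087.8 = 62.40 mGal
Difference = 62.40 − (107.10) = -44.70 mGal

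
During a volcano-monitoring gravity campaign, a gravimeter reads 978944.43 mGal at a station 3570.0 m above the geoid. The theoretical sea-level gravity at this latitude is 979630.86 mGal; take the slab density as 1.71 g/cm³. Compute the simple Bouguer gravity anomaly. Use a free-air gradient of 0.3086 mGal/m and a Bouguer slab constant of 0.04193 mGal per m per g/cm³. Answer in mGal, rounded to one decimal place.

Free-air correction = 0.3086 × 3570.0 = 1101.70 mGal
Free-air anomaly = 978944.43 − 979630.86 + (1101.70) = 415.27 mGal
Bouguer slab correction = 0.04193 × 1.71 × 3570.0 = 255.97 mGal
Simple Bouguer anomaly = 415.27 − (255.97) = 159.30 mGal

159.3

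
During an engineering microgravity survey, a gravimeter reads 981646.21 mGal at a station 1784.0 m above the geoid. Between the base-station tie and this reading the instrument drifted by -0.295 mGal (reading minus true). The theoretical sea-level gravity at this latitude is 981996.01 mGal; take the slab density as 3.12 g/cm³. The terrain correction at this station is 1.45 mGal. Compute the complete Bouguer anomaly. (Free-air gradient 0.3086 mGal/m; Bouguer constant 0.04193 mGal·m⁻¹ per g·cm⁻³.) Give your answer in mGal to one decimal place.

-30.9

Drift-corrected reading = 981646.21 − (-0.295) = 981646.505 mGal
Free-air correction = 0.3086 × 1784.0 = 550.54 mGal
Free-air anomaly = 981646.505 − 981996.01 + (550.54) = 201.035 mGal
Bouguer slab correction = 0.04193 × 3.12 × 1784.0 = 233.39 mGal
Simple Bouguer anomaly = 201.035 − (233.39) = -32.355 mGal
Complete Bouguer anomaly = -32.355 + 1.45 = -30.905 mGal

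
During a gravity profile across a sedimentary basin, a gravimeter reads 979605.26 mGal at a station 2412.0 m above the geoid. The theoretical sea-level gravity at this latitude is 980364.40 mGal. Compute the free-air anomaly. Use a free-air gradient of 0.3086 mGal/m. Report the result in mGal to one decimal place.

Free-air correction = 0.3086 × 2412.0 = 744.34 mGal
Free-air anomaly = 979605.26 − 980364.40 + (744.34) = -14.80 mGal

-14.8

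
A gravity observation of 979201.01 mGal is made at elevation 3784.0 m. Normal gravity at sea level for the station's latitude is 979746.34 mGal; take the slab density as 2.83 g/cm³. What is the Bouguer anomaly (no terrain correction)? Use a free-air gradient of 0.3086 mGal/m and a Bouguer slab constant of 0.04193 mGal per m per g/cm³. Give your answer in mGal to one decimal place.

173.4

Free-air correction = 0.3086 × 3784.0 = 1167.74 mGal
Free-air anomaly = 979201.01 − 979746.34 + (1167.74) = 622.41 mGal
Bouguer slab correction = 0.04193 × 2.83 × 3784.0 = 449.02 mGal
Simple Bouguer anomaly = 622.41 − (449.02) = 173.39 mGal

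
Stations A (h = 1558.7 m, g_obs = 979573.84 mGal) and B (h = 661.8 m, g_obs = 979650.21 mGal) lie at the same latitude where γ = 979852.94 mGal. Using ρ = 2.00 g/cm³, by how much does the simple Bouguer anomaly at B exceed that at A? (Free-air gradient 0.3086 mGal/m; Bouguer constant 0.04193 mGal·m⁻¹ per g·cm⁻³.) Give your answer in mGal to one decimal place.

Δg_SB(A) = 979573.84 − 979852.94 + 0.3086×1558.7 − 0.04193×2.00×1558.7 = 71.20 mGal
Δg_SB(B) = 979650.21 − 979852.94 + 0.3086×661.8 − 0.04193×2.00×661.8 = -54.00 mGal
Difference = -54.00 − (71.20) = -125.20 mGal

-125.2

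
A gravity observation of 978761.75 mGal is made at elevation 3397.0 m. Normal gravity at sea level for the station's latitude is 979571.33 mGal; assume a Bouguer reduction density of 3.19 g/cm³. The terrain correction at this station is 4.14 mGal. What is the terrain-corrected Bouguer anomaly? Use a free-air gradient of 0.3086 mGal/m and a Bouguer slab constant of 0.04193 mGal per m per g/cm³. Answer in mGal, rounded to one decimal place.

Free-air correction = 0.3086 × 3397.0 = 1048.31 mGal
Free-air anomaly = 978761.75 − 979571.33 + (1048.31) = 238.73 mGal
Bouguer slab correction = 0.04193 × 3.19 × 3397.0 = 454.37 mGal
Simple Bouguer anomaly = 238.73 − (454.37) = -215.64 mGal
Complete Bouguer anomaly = -215.64 + 4.14 = -211.50 mGal

-211.5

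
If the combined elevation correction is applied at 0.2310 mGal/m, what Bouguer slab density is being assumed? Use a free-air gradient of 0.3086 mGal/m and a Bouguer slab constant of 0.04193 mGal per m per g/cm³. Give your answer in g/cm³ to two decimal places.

1.85

0.2310 = 0.3086 − 0.04193 × ρ
ρ = (0.3086 − 0.2310) / 0.04193 = 1.85 g/cm³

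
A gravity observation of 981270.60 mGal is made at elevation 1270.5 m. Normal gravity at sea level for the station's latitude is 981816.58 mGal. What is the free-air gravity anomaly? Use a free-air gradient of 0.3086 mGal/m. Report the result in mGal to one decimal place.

-153.9

Free-air correction = 0.3086 × 1270.5 = 392.08 mGal
Free-air anomaly = 981270.60 − 981816.58 + (392.08) = -153.90 mGal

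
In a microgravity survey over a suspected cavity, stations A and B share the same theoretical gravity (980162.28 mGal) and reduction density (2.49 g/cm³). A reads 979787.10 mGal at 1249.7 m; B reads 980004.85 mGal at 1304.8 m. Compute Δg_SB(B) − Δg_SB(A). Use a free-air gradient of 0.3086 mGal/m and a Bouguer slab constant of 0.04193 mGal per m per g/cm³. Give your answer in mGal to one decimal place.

229.0

Δg_SB(A) = 979787.10 − 980162.28 + 0.3086×1249.7 − 0.04193×2.49×1249.7 = -120.00 mGal
Δg_SB(B) = 980004.85 − 980162.28 + 0.3086×1304.8 − 0.04193×2.49×1304.8 = 109.00 mGal
Difference = 109.00 − (-120.00) = 229.00 mGal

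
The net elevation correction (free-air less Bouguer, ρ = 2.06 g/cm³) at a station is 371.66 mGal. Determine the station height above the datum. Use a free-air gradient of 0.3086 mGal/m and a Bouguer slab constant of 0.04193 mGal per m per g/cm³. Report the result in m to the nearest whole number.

1672

Combined gradient = 0.3086 − 0.04193 × 2.06 = 0.2222242 mGal/m
h = 371.66 / 0.2222242 = 1672.46 m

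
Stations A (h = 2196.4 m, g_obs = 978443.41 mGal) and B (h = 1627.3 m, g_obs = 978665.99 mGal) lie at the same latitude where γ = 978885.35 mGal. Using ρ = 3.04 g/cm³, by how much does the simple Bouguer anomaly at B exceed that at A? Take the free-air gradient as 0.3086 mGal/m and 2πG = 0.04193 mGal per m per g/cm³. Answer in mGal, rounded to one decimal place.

Δg_SB(A) = 978443.41 − 978885.35 + 0.3086×2196.4 − 0.04193×3.04×2196.4 = -44.10 mGal
Δg_SB(B) = 978665.99 − 978885.35 + 0.3086×1627.3 − 0.04193×3.04×1627.3 = 75.40 mGal
Difference = 75.40 − (-44.10) = 119.50 mGal

119.5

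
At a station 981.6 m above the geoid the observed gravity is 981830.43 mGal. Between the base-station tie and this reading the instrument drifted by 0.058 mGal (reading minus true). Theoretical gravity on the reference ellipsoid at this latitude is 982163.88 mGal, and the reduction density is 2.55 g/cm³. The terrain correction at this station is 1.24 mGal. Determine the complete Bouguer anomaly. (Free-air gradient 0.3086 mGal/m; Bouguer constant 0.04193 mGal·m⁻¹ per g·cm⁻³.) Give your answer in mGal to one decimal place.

-134.3

Drift-corrected reading = 981830.43 − (0.058) = 981830.372 mGal
Free-air correction = 0.3086 × 981.6 = 302.92 mGal
Free-air anomaly = 981830.372 − 982163.88 + (302.92) = -30.588 mGal
Bouguer slab correction = 0.04193 × 2.55 × 981.6 = 104.95 mGal
Simple Bouguer anomaly = -30.588 − (104.95) = -135.538 mGal
Complete Bouguer anomaly = -135.538 + 1.24 = -134.298 mGal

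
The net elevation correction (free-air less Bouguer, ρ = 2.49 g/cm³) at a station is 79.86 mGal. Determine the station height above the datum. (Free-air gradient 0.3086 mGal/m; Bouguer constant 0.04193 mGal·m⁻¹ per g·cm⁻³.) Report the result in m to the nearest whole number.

Combined gradient = 0.3086 − 0.04193 × 2.49 = 0.2041943 mGal/m
h = 79.86 / 0.2041943 = 391.10 m

391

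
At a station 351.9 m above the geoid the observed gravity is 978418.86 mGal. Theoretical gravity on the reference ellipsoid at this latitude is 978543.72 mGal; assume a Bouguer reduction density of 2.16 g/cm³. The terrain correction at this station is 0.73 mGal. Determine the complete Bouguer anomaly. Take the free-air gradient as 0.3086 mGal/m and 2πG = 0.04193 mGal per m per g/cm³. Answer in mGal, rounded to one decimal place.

-47.4

Free-air correction = 0.3086 × 351.9 = 108.60 mGal
Free-air anomaly = 978418.86 − 978543.72 + (108.60) = -16.26 mGal
Bouguer slab correction = 0.04193 × 2.16 × 351.9 = 31.87 mGal
Simple Bouguer anomaly = -16.26 − (31.87) = -48.13 mGal
Complete Bouguer anomaly = -48.13 + 0.73 = -47.40 mGal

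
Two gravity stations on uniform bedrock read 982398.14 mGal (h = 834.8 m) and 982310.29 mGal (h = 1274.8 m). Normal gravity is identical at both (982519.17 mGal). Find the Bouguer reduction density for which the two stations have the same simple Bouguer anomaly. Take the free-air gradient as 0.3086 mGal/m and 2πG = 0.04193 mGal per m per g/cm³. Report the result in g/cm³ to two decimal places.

2.60

Δg_obs = 982310.29 − 982398.14 = -87.85 mGal over Δh = 1274.8 − 834.8 = 440.0 m
Equal Bouguer anomalies ⇒ Δg_obs + (0.3086 − 0.04193ρ)·Δh = 0
0.3086 − 0.04193ρ = −Δg_obs/Δh = 0.19966
ρ = (0.3086 − 0.19966) / 0.04193 = 2.60 g/cm³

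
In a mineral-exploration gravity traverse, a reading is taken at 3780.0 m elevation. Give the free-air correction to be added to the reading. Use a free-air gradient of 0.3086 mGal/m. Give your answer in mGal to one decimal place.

Free-air correction = 0.3086 × 3780.0 = 1166.5 mGal

1166.5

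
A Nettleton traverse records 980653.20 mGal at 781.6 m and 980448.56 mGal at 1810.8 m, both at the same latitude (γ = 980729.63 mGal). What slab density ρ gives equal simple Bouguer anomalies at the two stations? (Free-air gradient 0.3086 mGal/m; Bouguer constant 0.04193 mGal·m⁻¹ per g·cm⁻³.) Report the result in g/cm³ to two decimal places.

2.62

Δg_obs = 980448.56 − 980653.20 = -204.64 mGal over Δh = 1810.8 − 781.6 = 1029.2 m
Equal Bouguer anomalies ⇒ Δg_obs + (0.3086 − 0.04193ρ)·Δh = 0
0.3086 − 0.04193ρ = −Δg_obs/Δh = 0.19883
ρ = (0.3086 − 0.19883) / 0.04193 = 2.62 g/cm³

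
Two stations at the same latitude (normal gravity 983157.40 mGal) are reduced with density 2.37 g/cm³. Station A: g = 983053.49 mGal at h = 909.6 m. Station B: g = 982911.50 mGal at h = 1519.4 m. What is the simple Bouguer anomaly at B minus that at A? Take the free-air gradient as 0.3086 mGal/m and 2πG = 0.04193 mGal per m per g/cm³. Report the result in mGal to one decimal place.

Δg_SB(A) = 983053.49 − 983157.40 + 0.3086×909.6 − 0.04193×2.37×909.6 = 86.40 mGal
Δg_SB(B) = 982911.50 − 983157.40 + 0.3086×1519.4 − 0.04193×2.37×1519.4 = 72.00 mGal
Difference = 72.00 − (86.40) = -14.40 mGal

-14.4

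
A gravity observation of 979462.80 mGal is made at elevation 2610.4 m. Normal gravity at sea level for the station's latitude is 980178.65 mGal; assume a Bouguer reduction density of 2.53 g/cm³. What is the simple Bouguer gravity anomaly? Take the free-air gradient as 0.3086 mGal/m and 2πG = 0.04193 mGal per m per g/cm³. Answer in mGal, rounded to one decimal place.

Free-air correction = 0.3086 × 2610.4 = 805.57 mGal
Free-air anomaly = 979462.80 − 980178.65 + (805.57) = 89.72 mGal
Bouguer slab correction = 0.04193 × 2.53 × 2610.4 = 276.92 mGal
Simple Bouguer anomaly = 89.72 − (276.92) = -187.20 mGal

-187.2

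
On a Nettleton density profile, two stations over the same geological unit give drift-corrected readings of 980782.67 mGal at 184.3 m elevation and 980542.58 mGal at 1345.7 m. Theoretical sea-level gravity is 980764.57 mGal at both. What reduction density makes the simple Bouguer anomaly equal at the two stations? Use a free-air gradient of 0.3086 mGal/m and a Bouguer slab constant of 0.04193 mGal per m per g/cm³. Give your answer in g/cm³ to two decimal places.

Δg_obs = 980542.58 − 980782.67 = -240.09 mGal over Δh = 1345.7 − 184.3 = 1161.4 m
Equal Bouguer anomalies ⇒ Δg_obs + (0.3086 − 0.04193ρ)·Δh = 0
0.3086 − 0.04193ρ = −Δg_obs/Δh = 0.20672
ρ = (0.3086 − 0.20672) / 0.04193 = 2.43 g/cm³

2.43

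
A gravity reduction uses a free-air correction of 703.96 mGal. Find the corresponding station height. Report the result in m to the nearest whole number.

h = 703.96 / 0.3086 = 2281.14 m

2281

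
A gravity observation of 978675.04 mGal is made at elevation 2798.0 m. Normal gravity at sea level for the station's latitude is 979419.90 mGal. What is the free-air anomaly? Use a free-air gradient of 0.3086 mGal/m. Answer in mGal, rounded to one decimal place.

Free-air correction = 0.3086 × 2798.0 = 863.46 mGal
Free-air anomaly = 978675.04 − 979419.90 + (863.46) = 118.60 mGal

118.6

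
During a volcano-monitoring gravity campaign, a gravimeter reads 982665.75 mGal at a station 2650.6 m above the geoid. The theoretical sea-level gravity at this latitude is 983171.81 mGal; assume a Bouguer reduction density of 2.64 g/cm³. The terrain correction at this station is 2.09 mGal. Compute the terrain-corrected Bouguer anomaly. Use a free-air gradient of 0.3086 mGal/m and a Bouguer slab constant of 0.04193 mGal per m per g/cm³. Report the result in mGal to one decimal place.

Free-air correction = 0.3086 × 2650.6 = 817.98 mGal
Free-air anomaly = 982665.75 − 983171.81 + (817.98) = 311.92 mGal
Bouguer slab correction = 0.04193 × 2.64 × 2650.6 = 293.41 mGal
Simple Bouguer anomaly = 311.92 − (293.41) = 18.51 mGal
Complete Bouguer anomaly = 18.51 + 2.09 = 20.60 mGal

20.6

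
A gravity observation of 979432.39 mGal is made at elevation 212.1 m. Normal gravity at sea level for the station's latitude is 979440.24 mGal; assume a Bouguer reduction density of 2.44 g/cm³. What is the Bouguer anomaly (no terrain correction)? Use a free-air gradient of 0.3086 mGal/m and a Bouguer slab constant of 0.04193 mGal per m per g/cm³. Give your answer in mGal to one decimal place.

35.9

Free-air correction = 0.3086 × 212.1 = 65.45 mGal
Free-air anomaly = 979432.39 − 979440.24 + (65.45) = 57.60 mGal
Bouguer slab correction = 0.04193 × 2.44 × 212.1 = 21.70 mGal
Simple Bouguer anomaly = 57.60 − (21.70) = 35.90 mGal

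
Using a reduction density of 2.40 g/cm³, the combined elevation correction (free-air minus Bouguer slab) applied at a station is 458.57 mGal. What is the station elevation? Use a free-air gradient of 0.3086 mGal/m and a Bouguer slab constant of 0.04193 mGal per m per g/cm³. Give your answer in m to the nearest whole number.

Combined gradient = 0.3086 − 0.04193 × 2.40 = 0.2079680 mGal/m
h = 458.57 / 0.2079680 = 2205.00 m

2205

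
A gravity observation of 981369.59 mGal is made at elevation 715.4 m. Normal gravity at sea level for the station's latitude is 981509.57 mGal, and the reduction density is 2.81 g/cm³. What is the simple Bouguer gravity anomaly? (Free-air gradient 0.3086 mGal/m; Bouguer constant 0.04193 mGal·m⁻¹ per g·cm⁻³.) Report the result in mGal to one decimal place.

Free-air correction = 0.3086 × 715.4 = 220.77 mGal
Free-air anomaly = 981369.59 − 981509.57 + (220.77) = 80.79 mGal
Bouguer slab correction = 0.04193 × 2.81 × 715.4 = 84.29 mGal
Simple Bouguer anomaly = 80.79 − (84.29) = -3.50 mGal

-3.5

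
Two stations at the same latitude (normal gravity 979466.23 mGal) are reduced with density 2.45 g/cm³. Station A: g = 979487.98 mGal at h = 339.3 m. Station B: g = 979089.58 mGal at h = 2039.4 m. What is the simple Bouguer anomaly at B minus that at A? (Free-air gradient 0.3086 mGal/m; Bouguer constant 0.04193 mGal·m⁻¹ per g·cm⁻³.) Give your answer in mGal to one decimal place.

Δg_SB(A) = 979487.98 − 979466.23 + 0.3086×339.3 − 0.04193×2.45×339.3 = 91.60 mGal
Δg_SB(B) = 979089.58 − 979466.23 + 0.3086×2039.4 − 0.04193×2.45×2039.4 = 43.20 mGal
Difference = 43.20 − (91.60) = -48.40 mGal

-48.4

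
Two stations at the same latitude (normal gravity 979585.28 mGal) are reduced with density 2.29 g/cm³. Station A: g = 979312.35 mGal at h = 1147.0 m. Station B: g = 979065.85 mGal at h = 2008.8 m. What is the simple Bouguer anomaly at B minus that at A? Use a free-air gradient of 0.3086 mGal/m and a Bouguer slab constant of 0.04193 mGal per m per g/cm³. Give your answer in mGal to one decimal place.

-63.3

Δg_SB(A) = 979312.35 − 979585.28 + 0.3086×1147.0 − 0.04193×2.29×1147.0 = -29.10 mGal
Δg_SB(B) = 979065.85 − 979585.28 + 0.3086×2008.8 − 0.04193×2.29×2008.8 = -92.40 mGal
Difference = -92.40 − (-29.10) = -63.30 mGal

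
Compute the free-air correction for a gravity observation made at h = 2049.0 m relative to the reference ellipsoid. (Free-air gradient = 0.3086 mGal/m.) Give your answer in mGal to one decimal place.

Free-air correction = 0.3086 × 2049.0 = 632.3 mGal

632.3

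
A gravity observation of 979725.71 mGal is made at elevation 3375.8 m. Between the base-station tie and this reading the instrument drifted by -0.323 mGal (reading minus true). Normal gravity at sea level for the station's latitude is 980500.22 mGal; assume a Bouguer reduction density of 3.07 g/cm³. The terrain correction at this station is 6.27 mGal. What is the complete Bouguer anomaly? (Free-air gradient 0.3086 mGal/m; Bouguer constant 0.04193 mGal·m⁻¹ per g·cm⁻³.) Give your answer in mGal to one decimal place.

Drift-corrected reading = 979725.71 − (-0.323) = 979726.033 mGal
Free-air correction = 0.3086 × 3375.8 = 1041.77 mGal
Free-air anomaly = 979726.033 − 980500.22 + (1041.77) = 267.583 mGal
Bouguer slab correction = 0.04193 × 3.07 × 3375.8 = 434.55 mGal
Simple Bouguer anomaly = 267.583 − (434.55) = -166.967 mGal
Complete Bouguer anomaly = -166.967 + 6.27 = -160.697 mGal

-160.7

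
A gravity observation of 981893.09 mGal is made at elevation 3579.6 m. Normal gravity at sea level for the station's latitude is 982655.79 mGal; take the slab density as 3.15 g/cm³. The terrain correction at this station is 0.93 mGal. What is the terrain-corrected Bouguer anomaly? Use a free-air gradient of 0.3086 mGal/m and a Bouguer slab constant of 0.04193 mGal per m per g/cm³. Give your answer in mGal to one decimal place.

Free-air correction = 0.3086 × 3579.6 = 1104.66 mGal
Free-air anomaly = 981893.09 − 982655.79 + (1104.66) = 341.96 mGal
Bouguer slab correction = 0.04193 × 3.15 × 3579.6 = 472.79 mGal
Simple Bouguer anomaly = 341.96 − (472.79) = -130.83 mGal
Complete Bouguer anomaly = -130.83 + 0.93 = -129.90 mGal

-129.9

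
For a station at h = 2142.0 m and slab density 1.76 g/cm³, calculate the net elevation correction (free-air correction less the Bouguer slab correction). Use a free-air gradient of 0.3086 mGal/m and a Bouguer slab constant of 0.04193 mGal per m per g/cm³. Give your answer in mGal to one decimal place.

Combined gradient = 0.3086 − 0.04193 × 1.76 = 0.2348032 mGal/m
Combined elevation correction = 0.2348032 × 2142.0 = 502.9 mGal

502.9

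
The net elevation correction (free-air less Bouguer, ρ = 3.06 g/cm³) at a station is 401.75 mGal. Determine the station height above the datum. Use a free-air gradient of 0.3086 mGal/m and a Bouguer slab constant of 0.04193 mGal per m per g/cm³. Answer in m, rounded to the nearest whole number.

2228

Combined gradient = 0.3086 − 0.04193 × 3.06 = 0.1802942 mGal/m
h = 401.75 / 0.1802942 = 2228.30 m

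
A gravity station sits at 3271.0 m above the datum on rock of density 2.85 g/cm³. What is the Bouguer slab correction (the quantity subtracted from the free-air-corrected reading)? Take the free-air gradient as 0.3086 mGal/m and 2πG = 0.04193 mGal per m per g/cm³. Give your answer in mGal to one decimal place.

390.9

Bouguer slab correction = 0.04193 × 2.85 × 3271.0 = 390.9 mGal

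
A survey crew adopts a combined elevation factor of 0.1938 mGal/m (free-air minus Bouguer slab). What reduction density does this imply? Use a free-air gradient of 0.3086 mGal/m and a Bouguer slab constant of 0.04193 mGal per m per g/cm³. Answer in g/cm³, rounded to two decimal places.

0.1938 = 0.3086 − 0.04193 × ρ
ρ = (0.3086 − 0.1938) / 0.04193 = 2.74 g/cm³

2.74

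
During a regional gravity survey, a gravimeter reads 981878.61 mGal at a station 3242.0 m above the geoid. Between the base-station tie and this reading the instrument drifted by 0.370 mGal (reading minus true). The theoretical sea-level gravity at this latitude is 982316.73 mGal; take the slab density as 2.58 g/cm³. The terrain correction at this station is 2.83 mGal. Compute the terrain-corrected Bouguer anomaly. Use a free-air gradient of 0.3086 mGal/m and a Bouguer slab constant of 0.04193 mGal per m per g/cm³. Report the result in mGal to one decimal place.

Drift-corrected reading = 981878.61 − (0.370) = 981878.240 mGal
Free-air correction = 0.3086 × 3242.0 = 1000.48 mGal
Free-air anomaly = 981878.240 − 982316.73 + (1000.48) = 561.990 mGal
Bouguer slab correction = 0.04193 × 2.58 × 3242.0 = 350.72 mGal
Simple Bouguer anomaly = 561.990 − (350.72) = 211.270 mGal
Complete Bouguer anomaly = 211.270 + 2.83 = 214.100 mGal

214.1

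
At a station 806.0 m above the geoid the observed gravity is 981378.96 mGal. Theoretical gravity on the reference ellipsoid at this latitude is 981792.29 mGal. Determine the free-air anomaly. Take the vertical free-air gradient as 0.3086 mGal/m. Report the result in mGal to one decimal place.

Free-air correction = 0.3086 × 806.0 = 248.73 mGal
Free-air anomaly = 981378.96 − 981792.29 + (248.73) = -164.60 mGal

-164.6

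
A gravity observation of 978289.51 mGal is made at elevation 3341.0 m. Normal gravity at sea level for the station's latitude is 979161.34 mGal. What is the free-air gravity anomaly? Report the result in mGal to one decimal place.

Free-air correction = 0.3086 × 3341.0 = 1031.03 mGal
Free-air anomaly = 978289.51 − 979161.34 + (1031.03) = 159.20 mGal

159.2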